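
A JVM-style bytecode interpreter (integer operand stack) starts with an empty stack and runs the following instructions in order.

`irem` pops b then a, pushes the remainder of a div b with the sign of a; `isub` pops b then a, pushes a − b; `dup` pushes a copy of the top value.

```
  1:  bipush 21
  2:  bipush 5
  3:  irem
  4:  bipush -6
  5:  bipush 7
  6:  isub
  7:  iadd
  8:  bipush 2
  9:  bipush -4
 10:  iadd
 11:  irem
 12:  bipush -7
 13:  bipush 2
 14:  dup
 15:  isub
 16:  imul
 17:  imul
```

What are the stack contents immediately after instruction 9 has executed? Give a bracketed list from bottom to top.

[-12, 2, -4]

bipush 21 : [21]
bipush 5  : [21, 5]
irem      : [1]
bipush -6 : [1, -6]
bipush 7  : [1, -6, 7]
isub      : [1, -13]
iadd      : [-12]
bipush 2  : [-12, 2]
bipush -4 : [-12, 2, -4]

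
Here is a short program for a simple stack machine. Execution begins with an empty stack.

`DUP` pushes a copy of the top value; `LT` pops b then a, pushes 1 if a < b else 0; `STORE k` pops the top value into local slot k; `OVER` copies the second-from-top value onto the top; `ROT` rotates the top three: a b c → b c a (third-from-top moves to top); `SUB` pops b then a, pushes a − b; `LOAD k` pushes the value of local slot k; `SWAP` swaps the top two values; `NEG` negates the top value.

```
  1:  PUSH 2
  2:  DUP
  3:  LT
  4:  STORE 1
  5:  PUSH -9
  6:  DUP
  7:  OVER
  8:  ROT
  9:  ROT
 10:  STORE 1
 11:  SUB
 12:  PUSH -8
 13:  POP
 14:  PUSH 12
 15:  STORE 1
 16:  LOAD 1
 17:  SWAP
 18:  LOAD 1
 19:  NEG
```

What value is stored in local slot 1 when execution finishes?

PUSH 2  → [2]
DUP     → [2, 2]
LT      → [0]
STORE 1 → []
PUSH -9 → [-9]
DUP     → [-9, -9]
OVER    → [-9, -9, -9]
ROT     → [-9, -9, -9]
ROT     → [-9, -9, -9]
STORE 1 → [-9, -9]
SUB     → [0]
PUSH -8 → [0, -8]
POP     → [0]
PUSH 12 → [0, 12]
STORE 1 → [0]
LOAD 1  → [0, 12]
SWAP    → [12, 0]
LOAD 1  → [12, 0, 12]
NEG     → [12, 0, -12]

12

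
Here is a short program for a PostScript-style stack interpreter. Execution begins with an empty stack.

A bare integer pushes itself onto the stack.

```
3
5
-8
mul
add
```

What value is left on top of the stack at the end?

3    3
5    3 5
-8   3 5 -8
mul  3 -40
add  -37

-37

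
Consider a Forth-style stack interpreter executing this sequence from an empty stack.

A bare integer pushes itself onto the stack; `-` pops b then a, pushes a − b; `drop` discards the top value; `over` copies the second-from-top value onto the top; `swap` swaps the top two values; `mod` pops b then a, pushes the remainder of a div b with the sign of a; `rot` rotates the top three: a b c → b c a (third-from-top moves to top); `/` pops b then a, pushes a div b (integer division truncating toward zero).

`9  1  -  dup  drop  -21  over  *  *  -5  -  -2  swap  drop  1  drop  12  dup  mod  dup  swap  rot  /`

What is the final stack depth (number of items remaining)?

9    : [9]
1    : [9, 1]
-    : [8]
dup  : [8, 8]
drop : [8]
-21  : [8, -21]
over : [8, -21, 8]
*    : [8, -168]
*    : [-1344]
-5   : [-1344, -5]
-    : [-1339]
-2   : [-1339, -2]
swap : [-2, -1339]
drop : [-2]
1    : [-2, 1]
drop : [-2]
12   : [-2, 12]
dup  : [-2, 12, 12]
mod  : [-2, 0]
dup  : [-2, 0, 0]
swap : [-2, 0, 0]
rot  : [0, 0, -2]
/    : [0, 0]

2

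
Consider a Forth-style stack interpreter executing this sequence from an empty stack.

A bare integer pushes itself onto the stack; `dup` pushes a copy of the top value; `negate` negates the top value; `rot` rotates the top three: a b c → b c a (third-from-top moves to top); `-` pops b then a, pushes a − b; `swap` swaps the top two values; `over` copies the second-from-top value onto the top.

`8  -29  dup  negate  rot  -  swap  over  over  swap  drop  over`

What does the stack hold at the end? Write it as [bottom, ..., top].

8      → 8
-29    → 8 -29
dup    → 8 -29 -29
negate → 8 -29 29
rot    → -29 29 8
-      → -29 21
swap   → 21 -29
over   → 21 -29 21
over   → 21 -29 21 -29
swap   → 21 -29 -29 21
drop   → 21 -29 -29
over   → 21 -29 -29 -29

[21, -29, -29, -29]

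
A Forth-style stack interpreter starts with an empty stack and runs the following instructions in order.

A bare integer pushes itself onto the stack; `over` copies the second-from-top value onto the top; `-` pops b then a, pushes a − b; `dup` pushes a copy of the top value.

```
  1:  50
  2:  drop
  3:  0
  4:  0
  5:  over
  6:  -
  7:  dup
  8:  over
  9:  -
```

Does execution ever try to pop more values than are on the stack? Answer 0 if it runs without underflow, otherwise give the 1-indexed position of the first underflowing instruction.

0

50   -> 50
drop -> (empty)
0    -> 0
0    -> 0 0
over -> 0 0 0
-    -> 0 0
dup  -> 0 0 0
over -> 0 0 0 0
-    -> 0 0 0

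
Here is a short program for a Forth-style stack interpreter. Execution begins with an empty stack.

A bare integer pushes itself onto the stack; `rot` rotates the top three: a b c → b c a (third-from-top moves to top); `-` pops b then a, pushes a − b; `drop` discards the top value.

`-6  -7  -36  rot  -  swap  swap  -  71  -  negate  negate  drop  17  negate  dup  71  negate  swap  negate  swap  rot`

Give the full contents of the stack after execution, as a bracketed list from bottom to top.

[17, -71, -17]

-6     → -6
-7     → -6 -7
-36    → -6 -7 -36
rot    → -7 -36 -6
-      → -7 -30
swap   → -30 -7
swap   → -7 -30
-      → 23
71     → 23 71
-      → -48
negate → 48
negate → -48
drop   → (empty)
17     → 17
negate → -17
dup    → -17 -17
71     → -17 -17 71
negate → -17 -17 -71
swap   → -17 -71 -17
negate → -17 -71 17
swap   → -17 17 -71
rot    → 17 -71 -17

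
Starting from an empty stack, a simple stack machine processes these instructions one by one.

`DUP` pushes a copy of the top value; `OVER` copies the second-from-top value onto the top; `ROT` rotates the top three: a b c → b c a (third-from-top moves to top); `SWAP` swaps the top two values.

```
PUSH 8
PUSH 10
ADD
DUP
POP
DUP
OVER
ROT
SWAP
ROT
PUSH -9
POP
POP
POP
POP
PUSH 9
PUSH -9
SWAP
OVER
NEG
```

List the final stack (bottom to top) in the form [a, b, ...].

[-9, 9, 9]

PUSH 8  → [8]
PUSH 10 → [8, 10]
ADD     → [18]
DUP     → [18, 18]
POP     → [18]
DUP     → [18, 18]
OVER    → [18, 18, 18]
ROT     → [18, 18, 18]
SWAP    → [18, 18, 18]
ROT     → [18, 18, 18]
PUSH -9 → [18, 18, 18, -9]
POP     → [18, 18, 18]
POP     → [18, 18]
POP     → [18]
POP     → []
PUSH 9  → [9]
PUSH -9 → [9, -9]
SWAP    → [-9, 9]
OVER    → [-9, 9, -9]
NEG     → [-9, 9, 9]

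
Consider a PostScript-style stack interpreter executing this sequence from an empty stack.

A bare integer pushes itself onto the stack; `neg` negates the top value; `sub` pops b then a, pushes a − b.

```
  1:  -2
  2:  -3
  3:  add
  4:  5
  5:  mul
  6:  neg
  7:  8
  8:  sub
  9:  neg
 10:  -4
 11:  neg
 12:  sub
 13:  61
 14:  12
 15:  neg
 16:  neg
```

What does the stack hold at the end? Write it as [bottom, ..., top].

[-21, 61, 12]

-2  : -2
-3  : -2 -3
add : -5
5   : -5 5
mul : -25
neg : 25
8   : 25 8
sub : 17
neg : -17
-4  : -17 -4
neg : -17 4
sub : -21
61  : -21 61
12  : -21 61 12
neg : -21 61 -12
neg : -21 61 12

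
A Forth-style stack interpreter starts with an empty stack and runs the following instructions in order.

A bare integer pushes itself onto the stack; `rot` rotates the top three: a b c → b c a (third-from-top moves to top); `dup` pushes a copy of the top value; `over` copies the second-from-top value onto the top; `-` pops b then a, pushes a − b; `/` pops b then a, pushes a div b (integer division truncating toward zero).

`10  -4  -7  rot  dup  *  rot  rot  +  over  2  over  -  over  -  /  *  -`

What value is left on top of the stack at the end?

100

10   : 10
-4   : 10 -4
-7   : 10 -4 -7
rot  : -4 -7 10
dup  : -4 -7 10 10
*    : -4 -7 100
rot  : -7 100 -4
rot  : 100 -4 -7
+    : 100 -11
over : 100 -11 100
2    : 100 -11 100 2
over : 100 -11 100 2 100
-    : 100 -11 100 -98
over : 100 -11 100 -98 100
-    : 100 -11 100 -198
/    : 100 -11 0
*    : 100 0
-    : 100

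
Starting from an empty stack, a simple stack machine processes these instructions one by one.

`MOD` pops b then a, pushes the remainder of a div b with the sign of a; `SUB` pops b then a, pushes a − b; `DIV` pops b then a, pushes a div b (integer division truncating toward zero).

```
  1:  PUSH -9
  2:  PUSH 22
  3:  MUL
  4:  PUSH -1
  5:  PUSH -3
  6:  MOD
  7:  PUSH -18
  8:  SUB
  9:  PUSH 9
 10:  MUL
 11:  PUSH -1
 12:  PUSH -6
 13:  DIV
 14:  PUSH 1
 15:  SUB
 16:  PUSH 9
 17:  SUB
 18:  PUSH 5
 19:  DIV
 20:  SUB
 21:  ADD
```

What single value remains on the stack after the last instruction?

PUSH -9   -9
PUSH 22   -9 22
MUL       -198
PUSH -1   -198 -1
PUSH -3   -198 -1 -3
MOD       -198 -1
PUSH -18  -198 -1 -18
SUB       -198 17
PUSH 9    -198 17 9
MUL       -198 153
PUSH -1   -198 153 -1
PUSH -6   -198 153 -1 -6
DIV       -198 153 0
PUSH 1    -198 153 0 1
SUB       -198 153 -1
PUSH 9    -198 153 -1 9
SUB       -198 153 -10
PUSH 5    -198 153 -10 5
DIV       -198 153 -2
SUB       -198 155
ADD       -43

-43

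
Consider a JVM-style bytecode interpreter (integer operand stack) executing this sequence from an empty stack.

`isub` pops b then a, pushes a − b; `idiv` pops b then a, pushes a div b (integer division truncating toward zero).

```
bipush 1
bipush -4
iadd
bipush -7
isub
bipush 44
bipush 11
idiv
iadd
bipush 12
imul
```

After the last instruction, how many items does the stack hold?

1

bipush 1  → 1
bipush -4 → 1 -4
iadd      → -3
bipush -7 → -3 -7
isub      → 4
bipush 44 → 4 44
bipush 11 → 4 44 11
idiv      → 4 4
iadd      → 8
bipush 12 → 8 12
imul      → 96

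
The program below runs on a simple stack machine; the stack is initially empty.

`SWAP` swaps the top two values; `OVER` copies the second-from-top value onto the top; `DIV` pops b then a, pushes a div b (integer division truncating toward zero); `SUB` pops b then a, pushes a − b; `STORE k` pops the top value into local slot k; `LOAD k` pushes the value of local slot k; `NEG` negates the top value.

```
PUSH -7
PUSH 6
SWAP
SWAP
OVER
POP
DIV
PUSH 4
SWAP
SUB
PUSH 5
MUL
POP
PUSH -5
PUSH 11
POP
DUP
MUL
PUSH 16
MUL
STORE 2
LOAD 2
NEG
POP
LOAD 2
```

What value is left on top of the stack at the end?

PUSH -7 -> -7
PUSH 6  -> -7 6
SWAP    -> 6 -7
SWAP    -> -7 6
OVER    -> -7 6 -7
POP     -> -7 6
DIV     -> -1
PUSH 4  -> -1 4
SWAP    -> 4 -1
SUB     -> 5
PUSH 5  -> 5 5
MUL     -> 25
POP     -> (empty)
PUSH -5 -> -5
PUSH 11 -> -5 11
POP     -> -5
DUP     -> -5 -5
MUL     -> 25
PUSH 16 -> 25 16
MUL     -> 400
STORE 2 -> (empty)
LOAD 2  -> 400
NEG     -> -400
POP     -> (empty)
LOAD 2  -> 400

400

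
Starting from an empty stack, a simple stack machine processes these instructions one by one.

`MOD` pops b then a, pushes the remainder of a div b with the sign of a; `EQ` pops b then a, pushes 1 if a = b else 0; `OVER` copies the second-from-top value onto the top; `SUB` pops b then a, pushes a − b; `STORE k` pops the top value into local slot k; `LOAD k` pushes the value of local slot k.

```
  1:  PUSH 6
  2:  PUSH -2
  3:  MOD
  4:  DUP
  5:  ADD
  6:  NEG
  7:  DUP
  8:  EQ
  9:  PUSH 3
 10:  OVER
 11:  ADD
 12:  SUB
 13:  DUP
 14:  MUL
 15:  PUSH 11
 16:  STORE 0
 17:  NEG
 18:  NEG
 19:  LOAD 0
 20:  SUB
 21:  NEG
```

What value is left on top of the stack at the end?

2

PUSH 6  : 6
PUSH -2 : 6 -2
MOD     : 0
DUP     : 0 0
ADD     : 0
NEG     : 0
DUP     : 0 0
EQ      : 1
PUSH 3  : 1 3
OVER    : 1 3 1
ADD     : 1 4
SUB     : -3
DUP     : -3 -3
MUL     : 9
PUSH 11 : 9 11
STORE 0 : 9
NEG     : -9
NEG     : 9
LOAD 0  : 9 11
SUB     : -2
NEG     : 2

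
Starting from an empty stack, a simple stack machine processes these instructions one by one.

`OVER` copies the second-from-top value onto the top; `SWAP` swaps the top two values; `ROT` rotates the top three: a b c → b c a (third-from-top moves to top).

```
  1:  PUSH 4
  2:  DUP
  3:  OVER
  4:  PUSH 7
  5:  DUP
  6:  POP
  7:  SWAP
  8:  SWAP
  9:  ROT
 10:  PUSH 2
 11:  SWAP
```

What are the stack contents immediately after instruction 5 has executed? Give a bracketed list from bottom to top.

PUSH 4 : [4]
DUP    : [4, 4]
OVER   : [4, 4, 4]
PUSH 7 : [4, 4, 4, 7]
DUP    : [4, 4, 4, 7, 7]

[4, 4, 4, 7, 7]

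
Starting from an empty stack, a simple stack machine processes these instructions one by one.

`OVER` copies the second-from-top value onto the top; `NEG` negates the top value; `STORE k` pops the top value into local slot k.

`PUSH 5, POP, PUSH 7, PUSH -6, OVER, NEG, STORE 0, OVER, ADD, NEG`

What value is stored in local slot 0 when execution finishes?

PUSH 5  → [5]
POP     → []
PUSH 7  → [7]
PUSH -6 → [7, -6]
OVER    → [7, -6, 7]
NEG     → [7, -6, -7]
STORE 0 → [7, -6]
OVER    → [7, -6, 7]
ADD     → [7, 1]
NEG     → [7, -1]

-7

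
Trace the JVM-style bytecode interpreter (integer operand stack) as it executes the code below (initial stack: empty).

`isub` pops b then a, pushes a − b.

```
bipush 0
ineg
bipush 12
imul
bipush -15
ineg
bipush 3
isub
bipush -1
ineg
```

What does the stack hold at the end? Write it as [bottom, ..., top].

[0, 12, 1]

bipush 0   : [0]
ineg       : [0]
bipush 12  : [0, 12]
imul       : [0]
bipush -15 : [0, -15]
ineg       : [0, 15]
bipush 3   : [0, 15, 3]
isub       : [0, 12]
bipush -1  : [0, 12, -1]
ineg       : [0, 12, 1]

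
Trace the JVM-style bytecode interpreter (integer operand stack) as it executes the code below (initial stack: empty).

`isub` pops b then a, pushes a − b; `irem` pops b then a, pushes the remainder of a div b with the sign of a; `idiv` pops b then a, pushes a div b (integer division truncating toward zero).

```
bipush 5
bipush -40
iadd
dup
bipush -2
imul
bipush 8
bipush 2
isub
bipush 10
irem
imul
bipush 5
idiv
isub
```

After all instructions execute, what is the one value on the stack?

-119

bipush 5    5
bipush -40  5 -40
iadd        -35
dup         -35 -35
bipush -2   -35 -35 -2
imul        -35 70
bipush 8    -35 70 8
bipush 2    -35 70 8 2
isub        -35 70 6
bipush 10   -35 70 6 10
irem        -35 70 6
imul        -35 420
bipush 5    -35 420 5
idiv        -35 84
isub        -119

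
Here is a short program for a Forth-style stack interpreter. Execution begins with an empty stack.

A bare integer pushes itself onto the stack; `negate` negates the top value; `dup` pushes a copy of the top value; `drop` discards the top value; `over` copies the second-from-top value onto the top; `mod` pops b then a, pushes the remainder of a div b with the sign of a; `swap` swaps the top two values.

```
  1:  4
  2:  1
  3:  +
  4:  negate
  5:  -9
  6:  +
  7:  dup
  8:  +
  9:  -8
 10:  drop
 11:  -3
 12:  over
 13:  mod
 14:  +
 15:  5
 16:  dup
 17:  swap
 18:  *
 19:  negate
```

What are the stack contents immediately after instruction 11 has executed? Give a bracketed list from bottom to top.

4      -> [4]
1      -> [4, 1]
+      -> [5]
negate -> [-5]
-9     -> [-5, -9]
+      -> [-14]
dup    -> [-14, -14]
+      -> [-28]
-8     -> [-28, -8]
drop   -> [-28]
-3     -> [-28, -3]

[-28, -3]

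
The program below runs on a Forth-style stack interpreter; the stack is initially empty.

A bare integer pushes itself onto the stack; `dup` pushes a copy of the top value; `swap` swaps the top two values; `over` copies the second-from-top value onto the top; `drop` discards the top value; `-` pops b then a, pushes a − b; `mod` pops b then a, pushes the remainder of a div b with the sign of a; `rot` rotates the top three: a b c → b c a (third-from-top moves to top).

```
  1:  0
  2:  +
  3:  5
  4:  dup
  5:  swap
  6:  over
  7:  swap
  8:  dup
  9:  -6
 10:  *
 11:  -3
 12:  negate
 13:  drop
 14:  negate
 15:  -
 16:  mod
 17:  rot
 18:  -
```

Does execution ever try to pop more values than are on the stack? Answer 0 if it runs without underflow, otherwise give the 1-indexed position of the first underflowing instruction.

0 -> [0]
+  — needs 2 operands, stack has 1 → underflow

2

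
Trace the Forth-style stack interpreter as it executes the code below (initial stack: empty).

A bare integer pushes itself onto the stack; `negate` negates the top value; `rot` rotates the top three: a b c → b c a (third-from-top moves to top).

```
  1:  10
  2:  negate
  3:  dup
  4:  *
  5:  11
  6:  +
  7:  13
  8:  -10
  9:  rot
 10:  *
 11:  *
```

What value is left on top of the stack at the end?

-14430

10     -> 10
negate -> -10
dup    -> -10 -10
*      -> 100
11     -> 100 11
+      -> 111
13     -> 111 13
-10    -> 111 13 -10
rot    -> 13 -10 111
*      -> 13 -1110
*      -> -14430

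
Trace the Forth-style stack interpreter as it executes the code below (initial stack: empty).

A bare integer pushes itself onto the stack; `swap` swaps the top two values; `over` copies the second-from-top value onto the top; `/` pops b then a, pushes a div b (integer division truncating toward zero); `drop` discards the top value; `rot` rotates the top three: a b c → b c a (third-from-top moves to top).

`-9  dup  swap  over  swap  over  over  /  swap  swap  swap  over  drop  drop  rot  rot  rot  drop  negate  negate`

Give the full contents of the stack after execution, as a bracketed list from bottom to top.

[-9, -9]

-9     -> [-9]
dup    -> [-9, -9]
swap   -> [-9, -9]
over   -> [-9, -9, -9]
swap   -> [-9, -9, -9]
over   -> [-9, -9, -9, -9]
over   -> [-9, -9, -9, -9, -9]
/      -> [-9, -9, -9, 1]
swap   -> [-9, -9, 1, -9]
swap   -> [-9, -9, -9, 1]
swap   -> [-9, -9, 1, -9]
over   -> [-9, -9, 1, -9, 1]
drop   -> [-9, -9, 1, -9]
drop   -> [-9, -9, 1]
rot    -> [-9, 1, -9]
rot    -> [1, -9, -9]
rot    -> [-9, -9, 1]
drop   -> [-9, -9]
negate -> [-9, 9]
negate -> [-9, -9]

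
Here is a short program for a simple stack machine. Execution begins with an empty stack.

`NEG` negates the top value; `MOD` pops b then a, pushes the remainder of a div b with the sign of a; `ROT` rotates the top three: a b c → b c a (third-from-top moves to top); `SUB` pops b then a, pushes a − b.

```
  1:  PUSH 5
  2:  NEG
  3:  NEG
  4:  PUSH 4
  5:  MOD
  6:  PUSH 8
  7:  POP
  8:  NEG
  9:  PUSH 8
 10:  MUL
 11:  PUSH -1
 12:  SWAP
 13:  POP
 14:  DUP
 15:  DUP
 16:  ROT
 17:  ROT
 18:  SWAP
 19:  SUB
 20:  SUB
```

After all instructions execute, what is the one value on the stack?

-1

PUSH 5  : 5
NEG     : -5
NEG     : 5
PUSH 4  : 5 4
MOD     : 1
PUSH 8  : 1 8
POP     : 1
NEG     : -1
PUSH 8  : -1 8
MUL     : -8
PUSH -1 : -8 -1
SWAP    : -1 -8
POP     : -1
DUP     : -1 -1
DUP     : -1 -1 -1
ROT     : -1 -1 -1
ROT     : -1 -1 -1
SWAP    : -1 -1 -1
SUB     : -1 0
SUB     : -1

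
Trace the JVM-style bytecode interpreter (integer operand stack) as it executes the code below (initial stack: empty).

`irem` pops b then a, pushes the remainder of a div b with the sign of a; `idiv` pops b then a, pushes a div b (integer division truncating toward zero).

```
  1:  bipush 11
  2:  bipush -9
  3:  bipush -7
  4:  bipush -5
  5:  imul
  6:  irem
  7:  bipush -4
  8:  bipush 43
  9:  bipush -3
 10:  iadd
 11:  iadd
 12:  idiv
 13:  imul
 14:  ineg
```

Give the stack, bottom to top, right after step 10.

[11, -9, -4, 40]

bipush 11 -> [11]
bipush -9 -> [11, -9]
bipush -7 -> [11, -9, -7]
bipush -5 -> [11, -9, -7, -5]
imul      -> [11, -9, 35]
irem      -> [11, -9]
bipush -4 -> [11, -9, -4]
bipush 43 -> [11, -9, -4, 43]
bipush -3 -> [11, -9, -4, 43, -3]
iadd      -> [11, -9, -4, 40]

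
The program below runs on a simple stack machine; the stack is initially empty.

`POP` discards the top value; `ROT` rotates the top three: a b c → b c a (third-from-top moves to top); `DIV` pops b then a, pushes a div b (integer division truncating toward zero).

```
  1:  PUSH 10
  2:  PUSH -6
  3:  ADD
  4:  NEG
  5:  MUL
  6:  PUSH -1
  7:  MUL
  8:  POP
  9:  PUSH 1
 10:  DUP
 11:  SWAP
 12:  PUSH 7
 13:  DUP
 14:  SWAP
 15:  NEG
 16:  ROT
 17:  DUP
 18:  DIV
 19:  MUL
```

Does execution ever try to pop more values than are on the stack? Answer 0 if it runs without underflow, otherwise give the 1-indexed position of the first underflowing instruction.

5

PUSH 10 → 10
PUSH -6 → 10 -6
ADD     → 4
NEG     → -4
MUL  — needs 2 operands, stack has 1 → underflow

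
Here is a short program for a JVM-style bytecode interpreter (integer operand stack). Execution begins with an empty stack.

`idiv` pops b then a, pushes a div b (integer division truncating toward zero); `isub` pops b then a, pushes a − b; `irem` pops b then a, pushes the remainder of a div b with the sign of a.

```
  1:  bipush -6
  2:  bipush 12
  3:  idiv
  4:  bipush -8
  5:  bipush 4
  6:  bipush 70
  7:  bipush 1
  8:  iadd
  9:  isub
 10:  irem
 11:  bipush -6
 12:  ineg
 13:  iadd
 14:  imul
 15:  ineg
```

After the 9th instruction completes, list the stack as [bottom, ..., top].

[0, -8, -67]

bipush -6 : -6
bipush 12 : -6 12
idiv      : 0
bipush -8 : 0 -8
bipush 4  : 0 -8 4
bipush 70 : 0 -8 4 70
bipush 1  : 0 -8 4 70 1
iadd      : 0 -8 4 71
isub      : 0 -8 -67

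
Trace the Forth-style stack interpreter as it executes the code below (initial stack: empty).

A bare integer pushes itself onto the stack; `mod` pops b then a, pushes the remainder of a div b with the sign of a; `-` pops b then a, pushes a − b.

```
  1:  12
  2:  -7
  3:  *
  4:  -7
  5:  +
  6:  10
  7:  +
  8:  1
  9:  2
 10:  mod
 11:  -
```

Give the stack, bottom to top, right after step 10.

[-81, 1]

12   12
-7   12 -7
*    -84
-7   -84 -7
+    -91
10   -91 10
+    -81
1    -81 1
2    -81 1 2
mod  -81 1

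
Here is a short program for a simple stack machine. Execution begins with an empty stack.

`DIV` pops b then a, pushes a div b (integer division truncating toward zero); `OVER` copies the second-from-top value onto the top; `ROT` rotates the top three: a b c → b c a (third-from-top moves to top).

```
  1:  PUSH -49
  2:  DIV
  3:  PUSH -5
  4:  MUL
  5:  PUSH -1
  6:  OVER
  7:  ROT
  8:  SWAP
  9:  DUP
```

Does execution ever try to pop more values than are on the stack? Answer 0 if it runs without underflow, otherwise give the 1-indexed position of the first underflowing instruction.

2

PUSH -49  -49
DIV  — needs 2 operands, stack has 1 → underflow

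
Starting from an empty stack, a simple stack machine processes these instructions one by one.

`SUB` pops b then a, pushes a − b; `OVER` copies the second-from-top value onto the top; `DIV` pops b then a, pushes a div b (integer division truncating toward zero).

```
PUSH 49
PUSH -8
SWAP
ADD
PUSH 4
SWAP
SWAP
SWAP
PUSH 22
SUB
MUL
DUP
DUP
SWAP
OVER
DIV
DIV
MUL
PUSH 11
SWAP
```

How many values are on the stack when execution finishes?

PUSH 49 : [49]
PUSH -8 : [49, -8]
SWAP    : [-8, 49]
ADD     : [41]
PUSH 4  : [41, 4]
SWAP    : [4, 41]
SWAP    : [41, 4]
SWAP    : [4, 41]
PUSH 22 : [4, 41, 22]
SUB     : [4, 19]
MUL     : [76]
DUP     : [76, 76]
DUP     : [76, 76, 76]
SWAP    : [76, 76, 76]
OVER    : [76, 76, 76, 76]
DIV     : [76, 76, 1]
DIV     : [76, 76]
MUL     : [5776]
PUSH 11 : [5776, 11]
SWAP    : [11, 5776]

2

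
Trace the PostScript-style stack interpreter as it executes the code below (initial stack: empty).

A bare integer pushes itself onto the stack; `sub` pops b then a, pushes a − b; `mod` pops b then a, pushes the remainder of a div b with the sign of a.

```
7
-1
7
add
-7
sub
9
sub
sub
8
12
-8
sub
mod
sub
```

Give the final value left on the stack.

7   : 7
-1  : 7 -1
7   : 7 -1 7
add : 7 6
-7  : 7 6 -7
sub : 7 13
9   : 7 13 9
sub : 7 4
sub : 3
8   : 3 8
12  : 3 8 12
-8  : 3 8 12 -8
sub : 3 8 20
mod : 3 8
sub : -5

-5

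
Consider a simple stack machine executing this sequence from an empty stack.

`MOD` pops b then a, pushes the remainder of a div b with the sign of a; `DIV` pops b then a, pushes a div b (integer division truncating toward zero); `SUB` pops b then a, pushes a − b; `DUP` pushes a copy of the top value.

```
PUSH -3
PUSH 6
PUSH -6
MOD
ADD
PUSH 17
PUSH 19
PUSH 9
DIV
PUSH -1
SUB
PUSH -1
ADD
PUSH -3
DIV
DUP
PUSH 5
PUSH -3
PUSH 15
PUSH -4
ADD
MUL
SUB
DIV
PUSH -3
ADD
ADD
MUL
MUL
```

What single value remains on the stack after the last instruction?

PUSH -3  -3
PUSH 6   -3 6
PUSH -6  -3 6 -6
MOD      -3 0
ADD      -3
PUSH 17  -3 17
PUSH 19  -3 17 19
PUSH 9   -3 17 19 9
DIV      -3 17 2
PUSH -1  -3 17 2 -1
SUB      -3 17 3
PUSH -1  -3 17 3 -1
ADD      -3 17 2
PUSH -3  -3 17 2 -3
DIV      -3 17 0
DUP      -3 17 0 0
PUSH 5   -3 17 0 0 5
PUSH -3  -3 17 0 0 5 -3
PUSH 15  -3 17 0 0 5 -3 15
PUSH -4  -3 17 0 0 5 -3 15 -4
ADD      -3 17 0 0 5 -3 11
MUL      -3 17 0 0 5 -33
SUB      -3 17 0 0 38
DIV      -3 17 0 0
PUSH -3  -3 17 0 0 -3
ADD      -3 17 0 -3
ADD      -3 17 -3
MUL      -3 -51
MUL      153

153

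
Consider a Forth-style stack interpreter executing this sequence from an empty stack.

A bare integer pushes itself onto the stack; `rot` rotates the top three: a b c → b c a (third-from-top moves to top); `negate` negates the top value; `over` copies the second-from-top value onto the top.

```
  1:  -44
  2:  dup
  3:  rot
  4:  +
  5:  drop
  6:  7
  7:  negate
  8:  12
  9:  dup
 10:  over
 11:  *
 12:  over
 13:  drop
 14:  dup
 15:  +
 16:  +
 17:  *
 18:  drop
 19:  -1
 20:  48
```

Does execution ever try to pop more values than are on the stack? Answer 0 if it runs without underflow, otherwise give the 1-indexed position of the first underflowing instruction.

3

-44 -> -44
dup -> -44 -44
rot  — needs 3 operands, stack has 2 → underflow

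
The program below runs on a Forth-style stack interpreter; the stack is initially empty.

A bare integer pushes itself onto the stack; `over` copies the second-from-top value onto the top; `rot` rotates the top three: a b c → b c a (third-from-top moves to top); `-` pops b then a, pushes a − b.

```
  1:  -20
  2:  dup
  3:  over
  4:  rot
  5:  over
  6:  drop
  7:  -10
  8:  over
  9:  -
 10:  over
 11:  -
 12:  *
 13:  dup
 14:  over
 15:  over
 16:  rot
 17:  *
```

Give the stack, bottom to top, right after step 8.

-20  -> [-20]
dup  -> [-20, -20]
over -> [-20, -20, -20]
rot  -> [-20, -20, -20]
over -> [-20, -20, -20, -20]
drop -> [-20, -20, -20]
-10  -> [-20, -20, -20, -10]
over -> [-20, -20, -20, -10, -20]

[-20, -20, -20, -10, -20]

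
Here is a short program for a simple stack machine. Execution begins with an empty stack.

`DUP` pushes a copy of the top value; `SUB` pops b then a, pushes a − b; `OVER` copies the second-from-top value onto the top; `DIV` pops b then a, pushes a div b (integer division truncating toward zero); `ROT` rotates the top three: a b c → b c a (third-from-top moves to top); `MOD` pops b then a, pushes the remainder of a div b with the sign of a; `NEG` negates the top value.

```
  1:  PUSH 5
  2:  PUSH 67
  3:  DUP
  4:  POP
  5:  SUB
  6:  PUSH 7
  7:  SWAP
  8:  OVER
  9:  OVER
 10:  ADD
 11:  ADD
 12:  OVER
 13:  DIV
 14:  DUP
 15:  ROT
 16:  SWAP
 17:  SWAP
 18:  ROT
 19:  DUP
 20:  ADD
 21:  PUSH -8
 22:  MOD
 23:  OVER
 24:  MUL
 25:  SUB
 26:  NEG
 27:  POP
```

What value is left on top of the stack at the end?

PUSH 5   [5]
PUSH 67  [5, 67]
DUP      [5, 67, 67]
POP      [5, 67]
SUB      [-62]
PUSH 7   [-62, 7]
SWAP     [7, -62]
OVER     [7, -62, 7]
OVER     [7, -62, 7, -62]
ADD      [7, -62, -55]
ADD      [7, -117]
OVER     [7, -117, 7]
DIV      [7, -16]
DUP      [7, -16, -16]
ROT      [-16, -16, 7]
SWAP     [-16, 7, -16]
SWAP     [-16, -16, 7]
ROT      [-16, 7, -16]
DUP      [-16, 7, -16, -16]
ADD      [-16, 7, -32]
PUSH -8  [-16, 7, -32, -8]
MOD      [-16, 7, 0]
OVER     [-16, 7, 0, 7]
MUL      [-16, 7, 0]
SUB      [-16, 7]
NEG      [-16, -7]
POP      [-16]

-16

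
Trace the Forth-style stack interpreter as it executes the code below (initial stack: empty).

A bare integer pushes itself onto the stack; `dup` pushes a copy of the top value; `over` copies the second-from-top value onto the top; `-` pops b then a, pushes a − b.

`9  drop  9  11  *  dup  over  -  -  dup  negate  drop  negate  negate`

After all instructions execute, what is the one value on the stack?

99

9      -> 9
drop   -> (empty)
9      -> 9
11     -> 9 11
*      -> 99
dup    -> 99 99
over   -> 99 99 99
-      -> 99 0
-      -> 99
dup    -> 99 99
negate -> 99 -99
drop   -> 99
negate -> -99
negate -> 99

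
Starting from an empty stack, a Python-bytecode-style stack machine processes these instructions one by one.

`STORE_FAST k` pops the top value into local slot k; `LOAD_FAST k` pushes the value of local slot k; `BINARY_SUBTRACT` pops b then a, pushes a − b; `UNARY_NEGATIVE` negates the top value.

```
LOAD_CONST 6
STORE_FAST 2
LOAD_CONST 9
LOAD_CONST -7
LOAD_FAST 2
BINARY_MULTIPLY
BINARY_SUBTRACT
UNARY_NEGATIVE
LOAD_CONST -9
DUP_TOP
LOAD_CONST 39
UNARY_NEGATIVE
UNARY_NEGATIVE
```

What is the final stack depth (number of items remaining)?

4

LOAD_CONST 6    -> [6]
STORE_FAST 2    -> []
LOAD_CONST 9    -> [9]
LOAD_CONST -7   -> [9, -7]
LOAD_FAST 2     -> [9, -7, 6]
BINARY_MULTIPLY -> [9, -42]
BINARY_SUBTRACT -> [51]
UNARY_NEGATIVE  -> [-51]
LOAD_CONST -9   -> [-51, -9]
DUP_TOP         -> [-51, -9, -9]
LOAD_CONST 39   -> [-51, -9, -9, 39]
UNARY_NEGATIVE  -> [-51, -9, -9, -39]
UNARY_NEGATIVE  -> [-51, -9, -9, 39]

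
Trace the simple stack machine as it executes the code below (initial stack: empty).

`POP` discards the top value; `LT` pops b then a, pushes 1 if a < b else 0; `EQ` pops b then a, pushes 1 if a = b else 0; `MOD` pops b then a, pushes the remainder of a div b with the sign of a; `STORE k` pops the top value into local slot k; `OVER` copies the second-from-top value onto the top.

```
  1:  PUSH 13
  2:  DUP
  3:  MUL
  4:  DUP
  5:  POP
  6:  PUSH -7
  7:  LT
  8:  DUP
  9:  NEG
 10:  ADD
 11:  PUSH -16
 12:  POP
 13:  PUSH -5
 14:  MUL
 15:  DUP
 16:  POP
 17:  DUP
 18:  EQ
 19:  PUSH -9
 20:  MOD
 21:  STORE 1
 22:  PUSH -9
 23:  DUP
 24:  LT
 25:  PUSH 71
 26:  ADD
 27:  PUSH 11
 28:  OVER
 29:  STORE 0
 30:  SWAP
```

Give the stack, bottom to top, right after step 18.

[1]

PUSH 13  : 13
DUP      : 13 13
MUL      : 169
DUP      : 169 169
POP      : 169
PUSH -7  : 169 -7
LT       : 0
DUP      : 0 0
NEG      : 0 0
ADD      : 0
PUSH -16 : 0 -16
POP      : 0
PUSH -5  : 0 -5
MUL      : 0
DUP      : 0 0
POP      : 0
DUP      : 0 0
EQ       : 1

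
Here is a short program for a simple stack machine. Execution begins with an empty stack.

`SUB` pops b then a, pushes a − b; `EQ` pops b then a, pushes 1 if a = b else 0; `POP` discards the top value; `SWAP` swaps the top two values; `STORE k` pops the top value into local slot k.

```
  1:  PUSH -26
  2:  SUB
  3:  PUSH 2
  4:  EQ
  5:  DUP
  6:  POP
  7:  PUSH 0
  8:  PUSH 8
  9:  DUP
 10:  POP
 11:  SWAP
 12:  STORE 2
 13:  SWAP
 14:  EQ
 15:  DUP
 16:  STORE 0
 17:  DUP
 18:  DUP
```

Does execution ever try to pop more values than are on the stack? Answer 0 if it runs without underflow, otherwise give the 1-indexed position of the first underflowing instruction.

PUSH -26 : [-26]
SUB  — needs 2 operands, stack has 1 → underflow

2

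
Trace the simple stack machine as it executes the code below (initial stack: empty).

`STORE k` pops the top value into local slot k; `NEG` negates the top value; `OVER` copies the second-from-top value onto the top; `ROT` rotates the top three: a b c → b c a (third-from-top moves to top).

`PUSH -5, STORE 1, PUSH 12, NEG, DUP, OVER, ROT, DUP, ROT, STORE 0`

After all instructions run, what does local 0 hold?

-12

PUSH -5 -> [-5]
STORE 1 -> []
PUSH 12 -> [12]
NEG     -> [-12]
DUP     -> [-12, -12]
OVER    -> [-12, -12, -12]
ROT     -> [-12, -12, -12]
DUP     -> [-12, -12, -12, -12]
ROT     -> [-12, -12, -12, -12]
STORE 0 -> [-12, -12, -12]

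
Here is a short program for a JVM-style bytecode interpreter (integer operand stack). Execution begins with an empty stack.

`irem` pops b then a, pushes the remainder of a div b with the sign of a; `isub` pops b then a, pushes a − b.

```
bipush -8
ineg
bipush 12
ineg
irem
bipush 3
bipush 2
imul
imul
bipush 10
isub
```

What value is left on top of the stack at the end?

38

bipush -8 → [-8]
ineg      → [8]
bipush 12 → [8, 12]
ineg      → [8, -12]
irem      → [8]
bipush 3  → [8, 3]
bipush 2  → [8, 3, 2]
imul      → [8, 6]
imul      → [48]
bipush 10 → [48, 10]
isub      → [38]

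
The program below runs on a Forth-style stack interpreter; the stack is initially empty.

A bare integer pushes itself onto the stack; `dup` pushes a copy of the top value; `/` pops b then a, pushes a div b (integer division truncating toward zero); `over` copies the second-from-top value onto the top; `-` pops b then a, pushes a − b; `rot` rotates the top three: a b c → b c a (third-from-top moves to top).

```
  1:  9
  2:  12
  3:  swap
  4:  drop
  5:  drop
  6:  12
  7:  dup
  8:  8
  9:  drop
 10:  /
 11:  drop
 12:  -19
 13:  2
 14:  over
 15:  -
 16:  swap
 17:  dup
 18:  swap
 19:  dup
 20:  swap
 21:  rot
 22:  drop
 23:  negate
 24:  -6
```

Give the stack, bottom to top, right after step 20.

9    → [9]
12   → [9, 12]
swap → [12, 9]
drop → [12]
drop → []
12   → [12]
dup  → [12, 12]
8    → [12, 12, 8]
drop → [12, 12]
/    → [1]
drop → []
-19  → [-19]
2    → [-19, 2]
over → [-19, 2, -19]
-    → [-19, 21]
swap → [21, -19]
dup  → [21, -19, -19]
swap → [21, -19, -19]
dup  → [21, -19, -19, -19]
swap → [21, -19, -19, -19]

[21, -19, -19, -19]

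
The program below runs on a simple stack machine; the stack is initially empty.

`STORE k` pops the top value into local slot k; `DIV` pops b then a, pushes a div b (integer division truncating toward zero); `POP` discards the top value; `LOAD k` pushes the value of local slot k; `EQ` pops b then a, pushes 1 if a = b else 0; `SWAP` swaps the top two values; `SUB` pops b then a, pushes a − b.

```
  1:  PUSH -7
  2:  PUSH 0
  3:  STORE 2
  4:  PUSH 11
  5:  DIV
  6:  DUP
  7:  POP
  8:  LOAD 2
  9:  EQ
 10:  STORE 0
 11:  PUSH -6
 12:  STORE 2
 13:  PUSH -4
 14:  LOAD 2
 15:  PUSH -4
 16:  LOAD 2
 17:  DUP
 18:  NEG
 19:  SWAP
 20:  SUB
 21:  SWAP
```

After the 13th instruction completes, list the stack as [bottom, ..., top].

[-4]

PUSH -7  [-7]
PUSH 0   [-7, 0]
STORE 2  [-7]
PUSH 11  [-7, 11]
DIV      [0]
DUP      [0, 0]
POP      [0]
LOAD 2   [0, 0]
EQ       [1]
STORE 0  []
PUSH -6  [-6]
STORE 2  []
PUSH -4  [-4]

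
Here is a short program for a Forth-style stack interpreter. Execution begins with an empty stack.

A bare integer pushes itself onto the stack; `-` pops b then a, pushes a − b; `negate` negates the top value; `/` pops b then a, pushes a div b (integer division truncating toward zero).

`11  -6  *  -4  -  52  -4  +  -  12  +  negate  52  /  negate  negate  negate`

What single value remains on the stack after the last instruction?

11      [11]
-6      [11, -6]
*       [-66]
-4      [-66, -4]
-       [-62]
52      [-62, 52]
-4      [-62, 52, -4]
+       [-62, 48]
-       [-110]
12      [-110, 12]
+       [-98]
negate  [98]
52      [98, 52]
/       [1]
negate  [-1]
negate  [1]
negate  [-1]

-1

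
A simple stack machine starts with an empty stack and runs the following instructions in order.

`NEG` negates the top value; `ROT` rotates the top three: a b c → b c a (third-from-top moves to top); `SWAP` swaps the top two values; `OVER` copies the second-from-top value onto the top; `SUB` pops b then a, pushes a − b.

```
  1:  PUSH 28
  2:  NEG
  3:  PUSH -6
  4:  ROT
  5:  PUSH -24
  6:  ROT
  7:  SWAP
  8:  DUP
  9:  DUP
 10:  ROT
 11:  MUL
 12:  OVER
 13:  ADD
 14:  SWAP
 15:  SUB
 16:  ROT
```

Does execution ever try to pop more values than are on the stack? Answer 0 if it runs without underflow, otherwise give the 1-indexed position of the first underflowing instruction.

4

PUSH 28 : [28]
NEG     : [-28]
PUSH -6 : [-28, -6]
ROT  — needs 3 operands, stack has 2 → underflow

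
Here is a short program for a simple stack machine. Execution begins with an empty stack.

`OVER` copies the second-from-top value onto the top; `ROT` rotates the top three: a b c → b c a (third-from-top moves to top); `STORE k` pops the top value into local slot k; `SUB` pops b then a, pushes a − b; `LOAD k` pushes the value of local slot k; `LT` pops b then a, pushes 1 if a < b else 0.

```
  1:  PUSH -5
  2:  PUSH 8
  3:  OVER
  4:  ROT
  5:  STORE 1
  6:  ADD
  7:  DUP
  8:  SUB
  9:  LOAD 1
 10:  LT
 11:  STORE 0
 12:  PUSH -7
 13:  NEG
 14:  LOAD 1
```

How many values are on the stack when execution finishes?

PUSH -5 -> -5
PUSH 8  -> -5 8
OVER    -> -5 8 -5
ROT     -> 8 -5 -5
STORE 1 -> 8 -5
ADD     -> 3
DUP     -> 3 3
SUB     -> 0
LOAD 1  -> 0 -5
LT      -> 0
STORE 0 -> (empty)
PUSH -7 -> -7
NEG     -> 7
LOAD 1  -> 7 -5

2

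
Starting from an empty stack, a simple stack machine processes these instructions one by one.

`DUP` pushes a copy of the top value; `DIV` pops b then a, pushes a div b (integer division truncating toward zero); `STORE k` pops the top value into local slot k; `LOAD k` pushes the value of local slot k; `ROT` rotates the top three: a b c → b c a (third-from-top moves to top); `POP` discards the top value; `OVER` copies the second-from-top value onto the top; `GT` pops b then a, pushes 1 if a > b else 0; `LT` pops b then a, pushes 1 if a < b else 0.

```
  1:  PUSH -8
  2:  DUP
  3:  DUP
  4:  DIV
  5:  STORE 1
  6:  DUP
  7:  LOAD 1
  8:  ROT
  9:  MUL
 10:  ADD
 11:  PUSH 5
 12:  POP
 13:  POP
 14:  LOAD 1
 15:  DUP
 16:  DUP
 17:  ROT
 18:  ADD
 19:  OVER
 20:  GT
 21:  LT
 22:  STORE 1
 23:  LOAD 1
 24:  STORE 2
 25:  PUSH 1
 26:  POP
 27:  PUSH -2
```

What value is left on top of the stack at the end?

PUSH -8 → [-8]
DUP     → [-8, -8]
DUP     → [-8, -8, -8]
DIV     → [-8, 1]
STORE 1 → [-8]
DUP     → [-8, -8]
LOAD 1  → [-8, -8, 1]
ROT     → [-8, 1, -8]
MUL     → [-8, -8]
ADD     → [-16]
PUSH 5  → [-16, 5]
POP     → [-16]
POP     → []
LOAD 1  → [1]
DUP     → [1, 1]
DUP     → [1, 1, 1]
ROT     → [1, 1, 1]
ADD     → [1, 2]
OVER    → [1, 2, 1]
GT      → [1, 1]
LT      → [0]
STORE 1 → []
LOAD 1  → [0]
STORE 2 → []
PUSH 1  → [1]
POP     → []
PUSH -2 → [-2]

-2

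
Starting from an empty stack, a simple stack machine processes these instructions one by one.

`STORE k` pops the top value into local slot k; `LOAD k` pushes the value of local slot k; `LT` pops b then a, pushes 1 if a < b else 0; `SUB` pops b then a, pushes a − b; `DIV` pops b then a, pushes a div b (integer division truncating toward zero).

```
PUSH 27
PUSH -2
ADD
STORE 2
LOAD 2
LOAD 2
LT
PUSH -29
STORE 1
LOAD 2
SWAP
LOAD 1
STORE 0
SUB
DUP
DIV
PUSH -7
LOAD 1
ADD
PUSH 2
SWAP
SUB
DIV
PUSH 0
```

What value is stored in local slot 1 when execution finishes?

PUSH 27   27
PUSH -2   27 -2
ADD       25
STORE 2   (empty)
LOAD 2    25
LOAD 2    25 25
LT        0
PUSH -29  0 -29
STORE 1   0
LOAD 2    0 25
SWAP      25 0
LOAD 1    25 0 -29
STORE 0   25 0
SUB       25
DUP       25 25
DIV       1
PUSH -7   1 -7
LOAD 1    1 -7 -29
ADD       1 -36
PUSH 2    1 -36 2
SWAP      1 2 -36
SUB       1 38
DIV       0
PUSH 0    0 0

-29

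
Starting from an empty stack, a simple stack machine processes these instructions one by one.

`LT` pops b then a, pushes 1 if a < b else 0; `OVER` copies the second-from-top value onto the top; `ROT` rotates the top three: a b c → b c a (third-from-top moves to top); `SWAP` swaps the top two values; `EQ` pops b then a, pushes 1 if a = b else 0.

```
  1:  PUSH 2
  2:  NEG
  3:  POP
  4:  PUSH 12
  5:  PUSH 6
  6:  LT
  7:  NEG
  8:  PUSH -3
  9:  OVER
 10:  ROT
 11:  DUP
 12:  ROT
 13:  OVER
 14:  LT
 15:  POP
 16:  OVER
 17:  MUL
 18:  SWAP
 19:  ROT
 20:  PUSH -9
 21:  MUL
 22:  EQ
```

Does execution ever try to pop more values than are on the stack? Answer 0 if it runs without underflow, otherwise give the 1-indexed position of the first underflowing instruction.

0

PUSH 2  -> 2
NEG     -> -2
POP     -> (empty)
PUSH 12 -> 12
PUSH 6  -> 12 6
LT      -> 0
NEG     -> 0
PUSH -3 -> 0 -3
OVER    -> 0 -3 0
ROT     -> -3 0 0
DUP     -> -3 0 0 0
ROT     -> -3 0 0 0
OVER    -> -3 0 0 0 0
LT      -> -3 0 0 0
POP     -> -3 0 0
OVER    -> -3 0 0 0
MUL     -> -3 0 0
SWAP    -> -3 0 0
ROT     -> 0 0 -3
PUSH -9 -> 0 0 -3 -9
MUL     -> 0 0 27
EQ      -> 0 0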